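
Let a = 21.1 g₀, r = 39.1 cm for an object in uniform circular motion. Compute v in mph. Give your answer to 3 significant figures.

20.1 mph

Solving a = v²/r for v: v = √(a·r).
a = 21.1 g₀ = 206.9 m/s²; r = 39.1 cm = 0.3910 m.
v = 8.995 m/s
8.995 m/s × (1 mph / 0.4470 m/s) = 20.12 mph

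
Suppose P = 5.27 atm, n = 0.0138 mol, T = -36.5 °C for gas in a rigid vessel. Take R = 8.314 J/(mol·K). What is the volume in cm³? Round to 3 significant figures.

Rearranging PV = nRT for V: V = nRT/P.
P = 5.27 atm = 5.340×10^5 Pa; n = 0.0138 mol; T = -36.5 °C = 236.6 K; R = 8.314 J/(mol·K).
V = 5.085×10^-5 m³
5.085×10^-5 m³ × (1 cm³ / 1.000×10^-6 m³) = 50.85 cm³

50.8 cm³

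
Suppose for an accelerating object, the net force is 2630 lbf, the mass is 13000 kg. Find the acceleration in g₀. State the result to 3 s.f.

Solving F = m·a for a: a = F/m.
F = 2630 lbf = 11699 N; m = 13000 kg.
a = 0.8999 m/s²
0.8999 m/s² × (1 g₀ / 9.807 m/s²) = 0.09177 g₀

0.0918 g₀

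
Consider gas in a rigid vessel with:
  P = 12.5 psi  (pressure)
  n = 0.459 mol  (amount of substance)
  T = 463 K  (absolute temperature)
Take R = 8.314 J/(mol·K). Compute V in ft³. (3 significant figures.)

Solving PV = nRT for V: V = nRT/P.
P = 12.5 psi = 86184 Pa; n = 0.459 mol; T = 463 K; R = 8.314 J/(mol·K).
V = 0.02050 m³
0.02050 m³ × (1 ft³ / 0.02832 m³) = 0.7240 ft³

0.724 ft³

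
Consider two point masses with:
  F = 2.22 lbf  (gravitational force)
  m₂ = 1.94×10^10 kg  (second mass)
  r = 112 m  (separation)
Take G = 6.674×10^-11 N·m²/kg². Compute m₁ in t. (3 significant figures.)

Solving F = G·m₁·m₂/r² for m₁: m₁ = F·r²/(G·m₂).
F = 2.22 lbf = 9.875 N; m₂ = 1.94×10^10 kg; r = 112 m; G = 6.674×10^-11 N·m²/kg².
m₁ = 95673 kg
95673 kg × (1 t / 1000 kg) = 95.67 t

95.7 t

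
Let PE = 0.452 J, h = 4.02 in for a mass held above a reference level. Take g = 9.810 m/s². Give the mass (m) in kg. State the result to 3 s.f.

Solving PE = m·g·h for m: m = PE/(g·h).
PE = 0.452 J; h = 4.02 in = 0.1021 m; g = 9.810 m/s².
m = 0.4512 kg

0.451 kg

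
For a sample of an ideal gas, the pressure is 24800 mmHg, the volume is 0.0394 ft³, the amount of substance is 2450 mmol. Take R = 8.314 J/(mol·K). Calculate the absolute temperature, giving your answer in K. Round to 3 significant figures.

181 K

Rearranging PV = nRT for T: T = PV/(nR).
P = 24800 mmHg = 3.306×10^6 Pa; V = 0.0394 ft³ = 0.001116 m³; n = 2450 mmol = 2.450 mol; R = 8.314 J/(mol·K).
T = 181.1 K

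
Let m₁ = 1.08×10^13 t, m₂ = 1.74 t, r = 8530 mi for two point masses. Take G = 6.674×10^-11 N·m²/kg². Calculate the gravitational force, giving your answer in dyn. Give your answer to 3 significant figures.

F is given directly by: F = Gm₁m₂/r².
m₁ = 1.08×10^13 t = 1.080×10^16 kg; m₂ = 1.74 t = 1740 kg; r = 8530 mi = 1.373×10^7 m; G = 6.674×10^-11 N·m²/kg².
F = 6.655×10^-6 N
6.655×10^-6 N × (1 dyn / 1.000×10^-5 N) = 0.6655 dyn

0.666 dyn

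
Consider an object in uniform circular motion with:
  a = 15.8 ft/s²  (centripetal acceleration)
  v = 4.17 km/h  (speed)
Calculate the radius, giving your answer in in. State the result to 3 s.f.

Rearranging a = v²/r for r: r = v²/a.
a = 15.8 ft/s² = 4.816 m/s²; v = 4.17 km/h = 1.158 m/s.
r = 0.2786 m
0.2786 m × (1 in / 0.02540 m) = 10.97 in

11.0 in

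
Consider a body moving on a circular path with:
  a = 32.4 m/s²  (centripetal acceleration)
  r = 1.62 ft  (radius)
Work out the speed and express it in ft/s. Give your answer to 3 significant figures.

Rearranging: v = √(a·r).
a = 32.4 m/s²; r = 1.62 ft = 0.4938 m.
v = 4.000 m/s
4.000 m/s × (1 ft/s / 0.3048 m/s) = 13.12 ft/s

13.1 ft/s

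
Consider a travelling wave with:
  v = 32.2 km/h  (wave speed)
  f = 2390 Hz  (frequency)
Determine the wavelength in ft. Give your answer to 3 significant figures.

0.0123 ft

Rearranging: λ = v/f.
v = 32.2 km/h = 8.944 m/s; f = 2390 Hz.
λ = 0.003742 m
0.003742 m × (1 ft / 0.3048 m) = 0.01228 ft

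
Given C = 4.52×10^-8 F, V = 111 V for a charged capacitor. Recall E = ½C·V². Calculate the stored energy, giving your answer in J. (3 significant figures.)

2.78×10^-4 J

Directly: E = ½CV².
C = 4.52×10^-8 F; V = 111 V.
E = 2.785×10^-4 J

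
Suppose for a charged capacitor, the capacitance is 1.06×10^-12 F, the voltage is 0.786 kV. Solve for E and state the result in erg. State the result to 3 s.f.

E is given directly by: E = ½CV².
C = 1.06×10^-12 F; V = 0.786 kV = 786.0 V.
E = 3.274×10^-7 J  (the unit combination reduces to kg·m²/s² = J)
3.274×10^-7 J × (1 erg / 1.000×10^-7 J) = 3.274 erg

3.27 erg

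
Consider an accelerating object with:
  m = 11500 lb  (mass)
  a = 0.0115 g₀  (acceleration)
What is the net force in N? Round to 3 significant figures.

From Newton's second law: F = m·a.
m = 11500 lb = 5216 kg; a = 0.0115 g₀ = 0.1128 m/s².
F = 588.3 N

588 N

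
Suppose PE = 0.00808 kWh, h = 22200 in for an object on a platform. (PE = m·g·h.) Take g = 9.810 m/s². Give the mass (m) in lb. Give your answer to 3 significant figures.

Solving PE = m·g·h for m: m = PE/(g·h).
PE = 0.00808 kWh = 29088 J; h = 22200 in = 563.9 m; g = 9.810 m/s².
m = 5.258 kg
5.258 kg × (1 lb / 0.4536 kg) = 11.59 lb

11.6 lb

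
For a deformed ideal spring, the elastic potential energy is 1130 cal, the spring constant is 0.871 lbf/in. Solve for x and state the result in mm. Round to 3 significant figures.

Solving U = ½k·x² for x: x = √(2U/k).
U = 1130 cal = 4728 J; k = 0.871 lbf/in = 152.5 N/m.
x = 7.873 m
7.873 m × (1 mm / 0.001000 m) = 7873 mm

7870 mm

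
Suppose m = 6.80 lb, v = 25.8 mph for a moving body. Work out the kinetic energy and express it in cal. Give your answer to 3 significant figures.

Directly: KE = ½mv².
m = 6.80 lb = 3.084 kg; v = 25.8 mph = 11.53 m/s.
KE = 205.2 J
205.2 J × (1 cal / 4.184 J) = 49.03 cal

49.0 cal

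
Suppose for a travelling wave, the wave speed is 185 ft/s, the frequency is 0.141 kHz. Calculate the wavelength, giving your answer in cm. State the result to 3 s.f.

40.0 cm

Solving v = f·λ for λ: λ = v/f.
v = 185 ft/s = 56.39 m/s; f = 0.141 kHz = 141.0 Hz.
λ = 0.3999 m
0.3999 m × (1 cm / 0.01000 m) = 39.99 cm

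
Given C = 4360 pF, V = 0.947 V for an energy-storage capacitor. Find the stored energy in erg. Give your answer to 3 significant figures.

Directly: E = ½CV².
C = 4360 pF = 4.360×10^-9 F; V = 0.947 V.
E = 1.955×10^-9 J
1.955×10^-9 J × (1 erg / 1.000×10^-7 J) = 0.01955 erg

0.0196 erg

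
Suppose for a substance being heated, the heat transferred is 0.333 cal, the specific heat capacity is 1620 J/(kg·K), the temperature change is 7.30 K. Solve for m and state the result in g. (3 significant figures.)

0.118 g

Rearranging: m = Q/(c·ΔT).
Q = 0.333 cal = 1.393 J; c = 1620 J/(kg·K); ΔT = 7.30 K.
m = 1.178×10^-4 kg
1.178×10^-4 kg × (1 g / 0.001000 kg) = 0.1178 g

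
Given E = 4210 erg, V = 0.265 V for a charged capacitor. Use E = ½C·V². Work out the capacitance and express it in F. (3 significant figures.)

0.0120 F

Solving E = ½C·V² for C: C = 2E/V².
E = 4210 erg = 4.210×10^-4 J; V = 0.265 V.
C = 0.01199 F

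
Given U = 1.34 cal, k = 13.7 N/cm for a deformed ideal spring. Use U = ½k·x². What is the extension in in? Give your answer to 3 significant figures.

Rearranging: x = √(2U/k).
U = 1.34 cal = 5.607 J; k = 13.7 N/cm = 1370 N/m.
x = 0.09047 m
0.09047 m × (1 in / 0.02540 m) = 3.562 in

3.56 in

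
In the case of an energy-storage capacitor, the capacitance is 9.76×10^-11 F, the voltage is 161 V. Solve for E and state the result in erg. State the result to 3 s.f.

E is given directly by: E = ½CV².
C = 9.76×10^-11 F; V = 161 V.
E = 1.265×10^-6 J
1.265×10^-6 J × (1 erg / 1.000×10^-7 J) = 12.65 erg

12.6 erg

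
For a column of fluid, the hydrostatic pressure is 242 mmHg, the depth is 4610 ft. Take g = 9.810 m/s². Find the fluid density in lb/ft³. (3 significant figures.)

0.146 lb/ft³

Solving P = ρ·g·h for ρ: ρ = P/(g·h).
P = 242 mmHg = 32264 Pa; h = 4610 ft = 1405 m; g = 9.810 m/s².
ρ = 2.341 kg/m³
2.341 kg/m³ × (1 lb/ft³ / 16.02 kg/m³) = 0.1461 lb/ft³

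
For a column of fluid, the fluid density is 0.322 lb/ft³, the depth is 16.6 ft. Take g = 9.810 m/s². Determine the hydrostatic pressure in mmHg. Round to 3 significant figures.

P is given directly by: P = ρgh.
ρ = 0.322 lb/ft³ = 5.158 kg/m³; h = 16.6 ft = 5.060 m; g = 9.810 m/s².
P = 256.0 Pa  (the unit combination reduces to kg/(m·s²) = Pa)
256.0 Pa × (1 mmHg / 133.3 Pa) = 1.920 mmHg

1.92 mmHg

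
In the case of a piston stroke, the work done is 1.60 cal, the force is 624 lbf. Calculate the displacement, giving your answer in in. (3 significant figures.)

Rearranging: d = W/F.
W = 1.60 cal = 6.694 J; F = 624 lbf = 2776 N.
d = 0.002412 m
0.002412 m × (1 in / 0.02540 m) = 0.09495 in

0.0950 in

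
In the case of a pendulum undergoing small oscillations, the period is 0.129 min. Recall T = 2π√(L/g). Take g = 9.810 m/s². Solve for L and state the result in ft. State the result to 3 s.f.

48.8 ft

Rearranging T = 2π√(L/g) for L: L = g·(T/2π)².
T = 0.129 min = 7.740 s; g = 9.810 m/s².
L = 14.89 m
14.89 m × (1 ft / 0.3048 m) = 48.84 ft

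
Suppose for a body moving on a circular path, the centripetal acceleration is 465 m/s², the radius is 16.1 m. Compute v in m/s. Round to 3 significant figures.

86.5 m/s

Solving a = v²/r for v: v = √(a·r).
a = 465 m/s²; r = 16.1 m.
v = 86.52 m/s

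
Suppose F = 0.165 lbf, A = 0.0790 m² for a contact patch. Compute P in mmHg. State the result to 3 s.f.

P is given directly by: P = F/A.
F = 0.165 lbf = 0.7340 N; A = 0.0790 m².
P = 9.291 Pa
9.291 Pa × (1 mmHg / 133.3 Pa) = 0.06969 mmHg

0.0697 mmHg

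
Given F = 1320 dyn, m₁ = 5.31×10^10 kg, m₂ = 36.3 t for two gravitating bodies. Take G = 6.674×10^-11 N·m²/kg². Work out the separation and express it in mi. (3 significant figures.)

From Newton's law of gravitation: r = √(G·m₁m₂/F).
F = 1320 dyn = 0.01320 N; m₁ = 5.31×10^10 kg; m₂ = 36.3 t = 36300 kg; G = 6.674×10^-11 N·m²/kg².
r = 3122 m
3122 m × (1 mi / 1609 m) = 1.940 mi

1.94 mi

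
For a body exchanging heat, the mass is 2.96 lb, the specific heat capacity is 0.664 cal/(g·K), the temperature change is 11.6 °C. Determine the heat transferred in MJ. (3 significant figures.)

Directly: Q = mcΔT.
m = 2.96 lb = 1.343 kg; c = 0.664 cal/(g·K) = 2778 J/(kg·K); ΔT = 11.6 °C = 11.60 K.
Q = 43269 J  (the unit combination reduces to kg·m²/s² = J)
43269 J × (1 MJ / 1.000×10^6 J) = 0.04327 MJ

0.0433 MJ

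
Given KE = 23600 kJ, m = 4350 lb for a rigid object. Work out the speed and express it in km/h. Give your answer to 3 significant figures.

557 km/h

Rearranging: v = √(2·KE/m).
KE = 23600 kJ = 2.360×10^7 J; m = 4350 lb = 1973 kg.
v = 154.7 m/s
154.7 m/s × (1 km/h / 0.2778 m/s) = 556.8 km/h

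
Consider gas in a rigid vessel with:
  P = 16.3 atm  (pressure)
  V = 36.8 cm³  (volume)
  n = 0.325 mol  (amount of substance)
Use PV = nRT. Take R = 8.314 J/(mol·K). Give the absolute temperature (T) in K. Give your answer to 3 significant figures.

22.5 K

From the ideal-gas law: T = PV/(nR).
P = 16.3 atm = 1.652×10^6 Pa; V = 36.8 cm³ = 3.680×10^-5 m³; n = 0.325 mol; R = 8.314 J/(mol·K).
T = 22.49 K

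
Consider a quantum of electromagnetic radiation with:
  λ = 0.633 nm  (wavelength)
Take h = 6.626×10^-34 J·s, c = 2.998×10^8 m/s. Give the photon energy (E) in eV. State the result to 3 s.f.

E is given directly by: E = hc/λ.
λ = 0.633 nm = 6.330×10^-10 m; h = 6.626×10^-34 J·s; c = 2.998×10^8 m/s.
E = 3.138×10^-16 J  (the unit combination reduces to kg·m²/s² = J)
3.138×10^-16 J × (1 eV / 1.602×10^-19 J) = 1959 eV

1960 eV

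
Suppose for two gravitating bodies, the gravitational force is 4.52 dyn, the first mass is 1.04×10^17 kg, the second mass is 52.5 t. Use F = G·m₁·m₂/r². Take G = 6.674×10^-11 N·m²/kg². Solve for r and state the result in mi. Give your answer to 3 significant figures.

55800 mi

Rearranging F = G·m₁·m₂/r² for r: r = √(G·m₁m₂/F).
F = 4.52 dyn = 4.520×10^-5 N; m₁ = 1.04×10^17 kg; m₂ = 52.5 t = 52500 kg; G = 6.674×10^-11 N·m²/kg².
r = 8.979×10^7 m
8.979×10^7 m × (1 mi / 1609 m) = 55792 mi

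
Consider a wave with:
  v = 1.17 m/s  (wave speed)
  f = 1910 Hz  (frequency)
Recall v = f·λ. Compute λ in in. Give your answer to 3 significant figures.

0.0241 in

Rearranging: λ = v/f.
v = 1.17 m/s; f = 1910 Hz.
λ = 6.126×10^-4 m
6.126×10^-4 m × (1 in / 0.02540 m) = 0.02412 in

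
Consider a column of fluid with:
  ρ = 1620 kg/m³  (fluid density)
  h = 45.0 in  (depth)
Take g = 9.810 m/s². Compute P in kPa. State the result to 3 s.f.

P is given directly by: P = ρgh.
ρ = 1620 kg/m³; h = 45.0 in = 1.143 m; g = 9.810 m/s².
P = 18165 Pa  (the unit combination reduces to kg/(m·s²) = Pa)
18165 Pa × (1 kPa / 1000 Pa) = 18.16 kPa

18.2 kPa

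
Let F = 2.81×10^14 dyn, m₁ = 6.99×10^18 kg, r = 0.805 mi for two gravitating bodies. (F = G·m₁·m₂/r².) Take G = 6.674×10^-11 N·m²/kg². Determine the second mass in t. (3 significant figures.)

10100 t

Rearranging F = G·m₁·m₂/r² for m₂: m₂ = F·r²/(G·m₁).
F = 2.81×10^14 dyn = 2.810×10^9 N; m₁ = 6.99×10^18 kg; r = 0.805 mi = 1296 m; G = 6.674×10^-11 N·m²/kg².
m₂ = 1.011×10^7 kg
1.011×10^7 kg × (1 t / 1000 kg) = 10110 t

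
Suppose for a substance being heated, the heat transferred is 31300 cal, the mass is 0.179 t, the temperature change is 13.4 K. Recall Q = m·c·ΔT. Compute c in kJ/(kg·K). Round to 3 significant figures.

0.0546 kJ/(kg·K)

Solving Q = m·c·ΔT for c: c = Q/(m·ΔT).
Q = 31300 cal = 1.310×10^5 J; m = 0.179 t = 179.0 kg; ΔT = 13.4 K.
c = 54.60 J/(kg·K)
54.60 J/(kg·K) × (1 kJ/(kg·K) / 1000 J/(kg·K)) = 0.05460 kJ/(kg·K)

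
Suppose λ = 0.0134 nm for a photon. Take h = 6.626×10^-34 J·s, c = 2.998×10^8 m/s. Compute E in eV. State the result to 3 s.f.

E is given directly by: E = hc/λ.
λ = 0.0134 nm = 1.340×10^-11 m; h = 6.626×10^-34 J·s; c = 2.998×10^8 m/s.
E = 1.482×10^-14 J  (the unit combination reduces to kg·m²/s² = J)
1.482×10^-14 J × (1 eV / 1.602×10^-19 J) = 92527 eV

92500 eV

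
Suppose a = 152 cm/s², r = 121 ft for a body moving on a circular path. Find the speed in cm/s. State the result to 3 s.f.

749 cm/s

Rearranging: v = √(a·r).
a = 152 cm/s² = 1.520 m/s²; r = 121 ft = 36.88 m.
v = 7.487 m/s
7.487 m/s × (1 cm/s / 0.01000 m/s) = 748.7 cm/s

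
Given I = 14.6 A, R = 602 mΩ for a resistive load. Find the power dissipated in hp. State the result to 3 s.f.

P is given directly by: P = I²R.
I = 14.6 A; R = 602 mΩ = 0.6020 Ω.
P = 128.3 W  (the unit combination reduces to kg·m²/s³ = W)
128.3 W × (1 hp / 745.7 W) = 0.1721 hp

0.172 hp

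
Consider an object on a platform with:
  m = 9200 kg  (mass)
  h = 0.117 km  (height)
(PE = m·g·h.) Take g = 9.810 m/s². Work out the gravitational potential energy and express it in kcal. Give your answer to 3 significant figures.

2520 kcal

Directly: PE = mgh.
m = 9200 kg; h = 0.117 km = 117.0 m; g = 9.810 m/s².
PE = 1.056×10^7 J
1.056×10^7 J × (1 kcal / 4184 J) = 2524 kcal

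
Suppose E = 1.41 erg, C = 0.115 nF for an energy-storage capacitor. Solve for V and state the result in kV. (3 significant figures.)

Rearranging: V = √(2E/C).
E = 1.41 erg = 1.410×10^-7 J; C = 0.115 nF = 1.150×10^-10 F.
V = 49.52 V
49.52 V × (1 kV / 1000 V) = 0.04952 kV

0.0495 kV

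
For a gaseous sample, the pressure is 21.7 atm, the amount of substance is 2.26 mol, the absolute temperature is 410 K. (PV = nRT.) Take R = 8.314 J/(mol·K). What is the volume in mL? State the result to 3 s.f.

3500 mL

From the ideal-gas law: V = nRT/P.
P = 21.7 atm = 2.199×10^6 Pa; n = 2.26 mol; T = 410 K; R = 8.314 J/(mol·K).
V = 0.003504 m³
0.003504 m³ × (1 mL / 1.000×10^-6 m³) = 3504 mL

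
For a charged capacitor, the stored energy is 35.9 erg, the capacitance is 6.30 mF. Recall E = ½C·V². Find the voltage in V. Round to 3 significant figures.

0.0338 V

Solving E = ½C·V² for V: V = √(2E/C).
E = 35.9 erg = 3.590×10^-6 J; C = 6.30 mF = 0.006300 F.
V = 0.03376 V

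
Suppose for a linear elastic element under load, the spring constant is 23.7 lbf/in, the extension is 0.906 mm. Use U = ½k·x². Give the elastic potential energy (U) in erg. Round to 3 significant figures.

Directly: U = ½kx².
k = 23.7 lbf/in = 4151 N/m; x = 0.906 mm = 9.060×10^-4 m.
U = 0.001703 J  (the unit combination reduces to kg·m²/s² = J)
0.001703 J × (1 erg / 1.000×10^-7 J) = 17034 erg

17000 erg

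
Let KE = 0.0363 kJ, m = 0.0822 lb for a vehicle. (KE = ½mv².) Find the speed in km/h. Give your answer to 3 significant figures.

159 km/h

Rearranging KE = ½mv² for v: v = √(2·KE/m).
KE = 0.0363 kJ = 36.30 J; m = 0.0822 lb = 0.03729 kg.
v = 44.13 m/s
44.13 m/s × (1 km/h / 0.2778 m/s) = 158.9 km/h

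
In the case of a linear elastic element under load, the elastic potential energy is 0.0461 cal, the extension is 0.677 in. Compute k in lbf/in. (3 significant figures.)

Rearranging: k = 2U/x².
U = 0.0461 cal = 0.1929 J; x = 0.677 in = 0.01720 m.
k = 1305 N/m
1305 N/m × (1 lbf/in / 175.1 N/m) = 7.449 lbf/in

7.45 lbf/in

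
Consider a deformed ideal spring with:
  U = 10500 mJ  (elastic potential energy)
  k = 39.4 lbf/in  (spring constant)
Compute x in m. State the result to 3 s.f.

Rearranging: x = √(2U/k).
U = 10500 mJ = 10.50 J; k = 39.4 lbf/in = 6900 N/m.
x = 0.05517 m

0.0552 m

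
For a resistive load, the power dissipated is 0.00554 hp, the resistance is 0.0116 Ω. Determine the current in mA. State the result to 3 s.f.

18900 mA

Rearranging: I = √(P/R).
P = 0.00554 hp = 4.131 W; R = 0.0116 Ω.
I = 18.87 A
18.87 A × (1 mA / 0.001000 A) = 18872 mA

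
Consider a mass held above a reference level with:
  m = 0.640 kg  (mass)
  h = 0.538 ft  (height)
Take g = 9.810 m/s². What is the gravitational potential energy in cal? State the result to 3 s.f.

Directly: PE = mgh.
m = 0.640 kg; h = 0.538 ft = 0.1640 m; g = 9.810 m/s².
PE = 1.030 J  (the unit combination reduces to kg·m²/s² = J)
1.030 J × (1 cal / 4.184 J) = 0.2461 cal

0.246 cal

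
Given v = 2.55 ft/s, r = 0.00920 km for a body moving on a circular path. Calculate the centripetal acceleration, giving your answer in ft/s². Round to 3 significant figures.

0.215 ft/s²

Directly: a = v²/r.
v = 2.55 ft/s = 0.7772 m/s; r = 0.00920 km = 9.200 m.
a = 0.06566 m/s²
0.06566 m/s² × (1 ft/s² / 0.3048 m/s²) = 0.2154 ft/s²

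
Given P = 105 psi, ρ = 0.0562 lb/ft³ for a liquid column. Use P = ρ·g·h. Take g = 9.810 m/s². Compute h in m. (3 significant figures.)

82000 m

Rearranging P = ρ·g·h for h: h = P/(ρ·g).
P = 105 psi = 7.239×10^5 Pa; ρ = 0.0562 lb/ft³ = 0.9002 kg/m³; g = 9.810 m/s².
h = 81975 m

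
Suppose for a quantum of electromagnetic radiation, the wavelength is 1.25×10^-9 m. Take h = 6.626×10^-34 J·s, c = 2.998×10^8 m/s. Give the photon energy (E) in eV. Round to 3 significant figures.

E is given directly by: E = hc/λ.
λ = 1.25×10^-9 m; h = 6.626×10^-34 J·s; c = 2.998×10^8 m/s.
E = 1.589×10^-16 J
1.589×10^-16 J × (1 eV / 1.602×10^-19 J) = 991.9 eV

992 eV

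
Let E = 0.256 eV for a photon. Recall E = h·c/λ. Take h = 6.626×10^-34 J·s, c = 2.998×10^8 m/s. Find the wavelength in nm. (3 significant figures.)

4840 nm

Rearranging: λ = hc/E.
E = 0.256 eV = 4.102×10^-20 J; h = 6.626×10^-34 J·s; c = 2.998×10^8 m/s.
λ = 4.843×10^-6 m
4.843×10^-6 m × (1 nm / 1.000×10^-9 m) = 4843 nm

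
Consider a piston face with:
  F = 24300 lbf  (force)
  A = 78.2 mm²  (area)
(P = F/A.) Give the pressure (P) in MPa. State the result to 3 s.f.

1380 MPa

P is given directly by: P = F/A.
F = 24300 lbf = 1.081×10^5 N; A = 78.2 mm² = 7.820×10^-5 m².
P = 1.382×10^9 Pa  (the unit combination reduces to kg/(m·s²) = Pa)
1.382×10^9 Pa × (1 MPa / 1.000×10^6 Pa) = 1382 MPa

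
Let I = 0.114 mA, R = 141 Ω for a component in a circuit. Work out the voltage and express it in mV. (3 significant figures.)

16.1 mV

V is given directly by: V = IR.
I = 0.114 mA = 1.140×10^-4 A; R = 141 Ω.
V = 0.01607 V  (the unit combination reduces to kg·m²/(A·s³) = V)
0.01607 V × (1 mV / 0.001000 V) = 16.07 mV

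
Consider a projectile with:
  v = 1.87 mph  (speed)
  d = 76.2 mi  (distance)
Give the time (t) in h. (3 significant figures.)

40.7 h

Rearranging: t = d/v.
v = 1.87 mph = 0.8360 m/s; d = 76.2 mi = 1.226×10^5 m.
t = 1.467×10^5 s
1.467×10^5 s × (1 h / 3600 s) = 40.75 h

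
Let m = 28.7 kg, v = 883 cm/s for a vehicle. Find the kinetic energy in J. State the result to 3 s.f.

1120 J

Directly: KE = ½mv².
m = 28.7 kg; v = 883 cm/s = 8.830 m/s.
KE = 1119 J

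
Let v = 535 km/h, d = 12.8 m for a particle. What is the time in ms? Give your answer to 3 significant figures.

Solving v = d/t for t: t = d/v.
v = 535 km/h = 148.6 m/s; d = 12.8 m.
t = 0.08613 s
0.08613 s × (1 ms / 0.001000 s) = 86.13 ms

86.1 ms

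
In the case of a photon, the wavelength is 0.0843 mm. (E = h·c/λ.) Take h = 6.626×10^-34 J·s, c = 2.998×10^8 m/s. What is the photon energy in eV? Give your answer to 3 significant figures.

0.0147 eV

E is given directly by: E = hc/λ.
λ = 0.0843 mm = 8.430×10^-5 m; h = 6.626×10^-34 J·s; c = 2.998×10^8 m/s.
E = 2.356×10^-21 J
2.356×10^-21 J × (1 eV / 1.602×10^-19 J) = 0.01471 eV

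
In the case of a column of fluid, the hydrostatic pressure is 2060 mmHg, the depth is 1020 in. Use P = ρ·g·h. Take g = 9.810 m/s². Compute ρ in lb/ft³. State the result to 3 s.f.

Rearranging: ρ = P/(g·h).
P = 2060 mmHg = 2.746×10^5 Pa; h = 1020 in = 25.91 m; g = 9.810 m/s².
ρ = 1081 kg/m³
1081 kg/m³ × (1 lb/ft³ / 16.02 kg/m³) = 67.46 lb/ft³

67.5 lb/ft³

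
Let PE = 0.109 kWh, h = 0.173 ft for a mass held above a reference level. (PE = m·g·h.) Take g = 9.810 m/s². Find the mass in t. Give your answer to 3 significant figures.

759 t

Solving PE = m·g·h for m: m = PE/(g·h).
PE = 0.109 kWh = 3.924×10^5 J; h = 0.173 ft = 0.05273 m; g = 9.810 m/s².
m = 7.586×10^5 kg
7.586×10^5 kg × (1 t / 1000 kg) = 758.6 t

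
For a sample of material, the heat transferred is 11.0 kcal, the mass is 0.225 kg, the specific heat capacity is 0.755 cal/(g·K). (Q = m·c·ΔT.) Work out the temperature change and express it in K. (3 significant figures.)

64.8 K

Solving Q = m·c·ΔT for ΔT: ΔT = Q/(m·c).
Q = 11.0 kcal = 46024 J; m = 0.225 kg; c = 0.755 cal/(g·K) = 3159 J/(kg·K).
ΔT = 64.75 K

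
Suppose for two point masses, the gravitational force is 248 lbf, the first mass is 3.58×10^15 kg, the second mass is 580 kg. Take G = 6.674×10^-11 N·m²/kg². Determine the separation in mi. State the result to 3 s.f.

0.220 mi

Rearranging F = G·m₁·m₂/r² for r: r = √(G·m₁m₂/F).
F = 248 lbf = 1103 N; m₁ = 3.58×10^15 kg; m₂ = 580 kg; G = 6.674×10^-11 N·m²/kg².
r = 354.4 m
354.4 m × (1 mi / 1609 m) = 0.2202 mi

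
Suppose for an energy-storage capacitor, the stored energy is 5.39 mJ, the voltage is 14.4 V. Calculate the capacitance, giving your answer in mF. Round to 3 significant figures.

0.0520 mF

Rearranging E = ½C·V² for C: C = 2E/V².
E = 5.39 mJ = 0.005390 J; V = 14.4 V.
C = 5.199×10^-5 F
5.199×10^-5 F × (1 mF / 0.001000 F) = 0.05199 mF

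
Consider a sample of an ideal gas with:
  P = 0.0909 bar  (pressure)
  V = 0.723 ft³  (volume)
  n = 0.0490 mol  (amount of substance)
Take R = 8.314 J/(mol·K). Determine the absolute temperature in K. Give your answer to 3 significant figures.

Rearranging PV = nRT for T: T = PV/(nR).
P = 0.0909 bar = 9090 Pa; V = 0.723 ft³ = 0.02047 m³; n = 0.0490 mol; R = 8.314 J/(mol·K).
T = 456.8 K

457 K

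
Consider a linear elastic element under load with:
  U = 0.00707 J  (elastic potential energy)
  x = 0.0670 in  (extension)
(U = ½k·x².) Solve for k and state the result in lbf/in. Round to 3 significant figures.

Rearranging: k = 2U/x².
U = 0.00707 J; x = 0.0670 in = 0.001702 m.
k = 4882 N/m
4882 N/m × (1 lbf/in / 175.1 N/m) = 27.88 lbf/in

27.9 lbf/in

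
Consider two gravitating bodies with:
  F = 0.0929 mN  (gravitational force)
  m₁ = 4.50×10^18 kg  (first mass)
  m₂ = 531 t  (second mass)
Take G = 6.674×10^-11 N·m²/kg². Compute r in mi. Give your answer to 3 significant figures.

Rearranging: r = √(G·m₁m₂/F).
F = 0.0929 mN = 9.290×10^-5 N; m₁ = 4.50×10^18 kg; m₂ = 531 t = 5.310×10^5 kg; G = 6.674×10^-11 N·m²/kg².
r = 1.310×10^9 m
1.310×10^9 m × (1 mi / 1609 m) = 8.141×10^5 mi

8.14×10^5 mi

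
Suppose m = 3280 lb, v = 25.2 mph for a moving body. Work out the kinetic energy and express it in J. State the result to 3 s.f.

Directly: KE = ½mv².
m = 3280 lb = 1488 kg; v = 25.2 mph = 11.27 m/s.
KE = 94407 J  (the unit combination reduces to kg·m²/s² = J)

94400 J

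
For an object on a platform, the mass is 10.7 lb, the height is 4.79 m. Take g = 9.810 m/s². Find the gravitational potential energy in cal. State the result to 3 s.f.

54.5 cal

Directly: PE = mgh.
m = 10.7 lb = 4.853 kg; h = 4.79 m; g = 9.810 m/s².
PE = 228.1 J  (the unit combination reduces to kg·m²/s² = J)
228.1 J × (1 cal / 4.184 J) = 54.51 cal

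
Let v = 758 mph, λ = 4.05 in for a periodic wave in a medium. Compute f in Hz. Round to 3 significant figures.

3290 Hz

Solving v = f·λ for f: f = v/λ.
v = 758 mph = 338.9 m/s; λ = 4.05 in = 0.1029 m.
f = 3294 Hz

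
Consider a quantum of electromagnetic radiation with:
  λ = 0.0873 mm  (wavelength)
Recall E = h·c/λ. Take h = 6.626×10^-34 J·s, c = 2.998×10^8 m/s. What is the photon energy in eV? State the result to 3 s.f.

0.0142 eV

Directly: E = hc/λ.
λ = 0.0873 mm = 8.730×10^-5 m; h = 6.626×10^-34 J·s; c = 2.998×10^8 m/s.
E = 2.275×10^-21 J
2.275×10^-21 J × (1 eV / 1.602×10^-19 J) = 0.01420 eV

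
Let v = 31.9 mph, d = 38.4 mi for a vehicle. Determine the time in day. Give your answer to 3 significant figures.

0.0502 day

Solving v = d/t for t: t = d/v.
v = 31.9 mph = 14.26 m/s; d = 38.4 mi = 61799 m.
t = 4334 s
4334 s × (1 day / 86400 s) = 0.05016 day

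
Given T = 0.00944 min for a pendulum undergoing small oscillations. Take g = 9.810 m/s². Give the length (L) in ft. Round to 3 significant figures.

Solving T = 2π√(L/g) for L: L = g·(T/2π)².
T = 0.00944 min = 0.5664 s; g = 9.810 m/s².
L = 0.07972 m
0.07972 m × (1 ft / 0.3048 m) = 0.2615 ft

0.262 ft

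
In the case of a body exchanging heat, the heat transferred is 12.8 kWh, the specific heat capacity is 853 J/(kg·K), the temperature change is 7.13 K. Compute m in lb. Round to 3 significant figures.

Rearranging: m = Q/(c·ΔT).
Q = 12.8 kWh = 4.608×10^7 J; c = 853 J/(kg·K); ΔT = 7.13 K.
m = 7577 kg
7577 kg × (1 lb / 0.4536 kg) = 16704 lb

16700 lb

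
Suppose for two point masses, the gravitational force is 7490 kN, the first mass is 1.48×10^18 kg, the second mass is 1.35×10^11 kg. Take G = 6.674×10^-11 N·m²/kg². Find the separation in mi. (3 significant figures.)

829 mi

Rearranging: r = √(G·m₁m₂/F).
F = 7490 kN = 7.490×10^6 N; m₁ = 1.48×10^18 kg; m₂ = 1.35×10^11 kg; G = 6.674×10^-11 N·m²/kg².
r = 1.334×10^6 m
1.334×10^6 m × (1 mi / 1609 m) = 829.1 mi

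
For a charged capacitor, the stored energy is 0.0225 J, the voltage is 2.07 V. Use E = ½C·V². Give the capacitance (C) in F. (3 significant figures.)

Solving E = ½C·V² for C: C = 2E/V².
E = 0.0225 J; V = 2.07 V.
C = 0.01050 F

0.0105 F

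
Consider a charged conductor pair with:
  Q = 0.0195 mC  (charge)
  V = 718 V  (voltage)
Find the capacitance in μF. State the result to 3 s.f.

0.0272 μF

C is given directly by: C = Q/V.
Q = 0.0195 mC = 1.950×10^-5 C; V = 718 V.
C = 2.716×10^-8 F
2.716×10^-8 F × (1 μF / 1.000×10^-6 F) = 0.02716 μF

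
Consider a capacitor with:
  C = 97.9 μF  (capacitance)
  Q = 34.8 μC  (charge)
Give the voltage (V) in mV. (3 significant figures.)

355 mV

Rearranging C = Q/V for V: V = Q/C.
C = 97.9 μF = 9.790×10^-5 F; Q = 34.8 μC = 3.480×10^-5 C.
V = 0.3555 V
0.3555 V × (1 mV / 0.001000 V) = 355.5 mV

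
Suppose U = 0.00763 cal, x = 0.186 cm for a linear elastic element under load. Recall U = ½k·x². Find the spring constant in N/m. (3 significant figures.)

18500 N/m

Rearranging U = ½k·x² for k: k = 2U/x².
U = 0.00763 cal = 0.03192 J; x = 0.186 cm = 0.001860 m.
k = 18455 N/m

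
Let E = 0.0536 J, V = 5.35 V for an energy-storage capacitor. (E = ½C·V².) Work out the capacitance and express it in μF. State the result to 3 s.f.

3750 μF

Rearranging: C = 2E/V².
E = 0.0536 J; V = 5.35 V.
C = 0.003745 F
0.003745 F × (1 μF / 1.000×10^-6 F) = 3745 μF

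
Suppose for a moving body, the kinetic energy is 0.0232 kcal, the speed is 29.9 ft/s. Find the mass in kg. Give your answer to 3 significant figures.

2.34 kg

Rearranging: m = 2·KE/v².
KE = 0.0232 kcal = 97.07 J; v = 29.9 ft/s = 9.114 m/s.
m = 2.337 kg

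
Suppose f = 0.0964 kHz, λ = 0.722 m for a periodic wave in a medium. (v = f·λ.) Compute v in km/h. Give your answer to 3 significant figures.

251 km/h

v is given directly by: v = fλ.
f = 0.0964 kHz = 96.40 Hz; λ = 0.722 m.
v = 69.60 m/s
69.60 m/s × (1 km/h / 0.2778 m/s) = 250.6 km/h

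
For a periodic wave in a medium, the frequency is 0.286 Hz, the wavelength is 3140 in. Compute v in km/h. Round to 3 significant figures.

Directly: v = fλ.
f = 0.286 Hz; λ = 3140 in = 79.76 m.
v = 22.81 m/s
22.81 m/s × (1 km/h / 0.2778 m/s) = 82.12 km/h

82.1 km/h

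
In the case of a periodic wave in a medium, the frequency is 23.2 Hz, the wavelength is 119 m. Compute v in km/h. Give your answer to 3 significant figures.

v is given directly by: v = fλ.
f = 23.2 Hz; λ = 119 m.
v = 2761 m/s
2761 m/s × (1 km/h / 0.2778 m/s) = 9939 km/h

9940 km/h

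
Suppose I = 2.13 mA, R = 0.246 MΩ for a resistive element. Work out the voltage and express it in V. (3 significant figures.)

524 V

From Ohm's law: V = IR.
I = 2.13 mA = 0.002130 A; R = 0.246 MΩ = 2.460×10^5 Ω.
V = 524.0 V  (the unit combination reduces to kg·m²/(A·s³) = V)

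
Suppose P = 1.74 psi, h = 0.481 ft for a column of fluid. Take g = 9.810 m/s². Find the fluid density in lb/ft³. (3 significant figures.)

521 lb/ft³

Solving P = ρ·g·h for ρ: ρ = P/(g·h).
P = 1.74 psi = 11997 Pa; h = 0.481 ft = 0.1466 m; g = 9.810 m/s².
ρ = 8341 kg/m³
8341 kg/m³ × (1 lb/ft³ / 16.02 kg/m³) = 520.7 lb/ft³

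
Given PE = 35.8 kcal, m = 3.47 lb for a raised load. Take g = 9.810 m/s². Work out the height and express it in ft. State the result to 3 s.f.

31800 ft

Rearranging: h = PE/(m·g).
PE = 35.8 kcal = 1.498×10^5 J; m = 3.47 lb = 1.574 kg; g = 9.810 m/s².
h = 9701 m
9701 m × (1 ft / 0.3048 m) = 31827 ft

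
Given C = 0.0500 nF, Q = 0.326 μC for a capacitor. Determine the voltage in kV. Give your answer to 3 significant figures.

6.52 kV

Solving C = Q/V for V: V = Q/C.
C = 0.0500 nF = 5.000×10^-11 F; Q = 0.326 μC = 3.260×10^-7 C.
V = 6520 V  (the unit combination reduces to kg·m²/(A·s³) = V)
6520 V × (1 kV / 1000 V) = 6.520 kV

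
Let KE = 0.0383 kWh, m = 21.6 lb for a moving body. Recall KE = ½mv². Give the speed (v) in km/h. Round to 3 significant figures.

604 km/h

Solving KE = ½mv² for v: v = √(2·KE/m).
KE = 0.0383 kWh = 1.379×10^5 J; m = 21.6 lb = 9.798 kg.
v = 167.8 m/s
167.8 m/s × (1 km/h / 0.2778 m/s) = 604.0 km/h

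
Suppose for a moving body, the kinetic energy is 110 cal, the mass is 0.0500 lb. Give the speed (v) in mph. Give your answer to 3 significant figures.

Rearranging: v = √(2·KE/m).
KE = 110 cal = 460.2 J; m = 0.0500 lb = 0.02268 kg.
v = 201.5 m/s
201.5 m/s × (1 mph / 0.4470 m/s) = 450.7 mph

451 mph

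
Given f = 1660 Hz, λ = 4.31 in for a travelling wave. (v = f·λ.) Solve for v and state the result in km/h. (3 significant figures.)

v is given directly by: v = fλ.
f = 1660 Hz; λ = 4.31 in = 0.1095 m.
v = 181.7 m/s
181.7 m/s × (1 km/h / 0.2778 m/s) = 654.2 km/h

654 km/h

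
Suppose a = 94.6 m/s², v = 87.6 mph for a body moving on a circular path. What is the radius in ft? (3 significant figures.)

53.2 ft

Rearranging: r = v²/a.
a = 94.6 m/s²; v = 87.6 mph = 39.16 m/s.
r = 16.21 m
16.21 m × (1 ft / 0.3048 m) = 53.19 ft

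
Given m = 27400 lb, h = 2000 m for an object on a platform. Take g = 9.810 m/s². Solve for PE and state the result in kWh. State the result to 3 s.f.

67.7 kWh

PE is given directly by: PE = mgh.
m = 27400 lb = 12428 kg; h = 2000 m; g = 9.810 m/s².
PE = 2.438×10^8 J
2.438×10^8 J × (1 kWh / 3.600×10^6 J) = 67.73 kWh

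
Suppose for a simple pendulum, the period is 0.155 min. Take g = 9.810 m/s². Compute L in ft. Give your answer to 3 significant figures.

Rearranging T = 2π√(L/g) for L: L = g·(T/2π)².
T = 0.155 min = 9.300 s; g = 9.810 m/s².
L = 21.49 m
21.49 m × (1 ft / 0.3048 m) = 70.51 ft

70.5 ft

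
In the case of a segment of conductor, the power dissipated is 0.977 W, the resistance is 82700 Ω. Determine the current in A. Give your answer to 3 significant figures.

0.00344 A

Solving P = I²R for I: I = √(P/R).
P = 0.977 W; R = 82700 Ω.
I = 0.003437 A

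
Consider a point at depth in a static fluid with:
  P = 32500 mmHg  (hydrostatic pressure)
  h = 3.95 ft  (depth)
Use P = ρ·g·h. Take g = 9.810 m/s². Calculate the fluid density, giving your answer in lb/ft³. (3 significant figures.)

22900 lb/ft³

Solving P = ρ·g·h for ρ: ρ = P/(g·h).
P = 32500 mmHg = 4.333×10^6 Pa; h = 3.95 ft = 1.204 m; g = 9.810 m/s².
ρ = 3.669×10^5 kg/m³
3.669×10^5 kg/m³ × (1 lb/ft³ / 16.02 kg/m³) = 22903 lb/ft³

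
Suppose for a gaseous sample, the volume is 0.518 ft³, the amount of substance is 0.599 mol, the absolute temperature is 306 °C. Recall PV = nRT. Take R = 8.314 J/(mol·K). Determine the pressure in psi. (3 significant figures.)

From the ideal-gas law: P = nRT/V.
V = 0.518 ft³ = 0.01467 m³; n = 0.599 mol; T = 306 °C = 579.1 K; R = 8.314 J/(mol·K).
P = 1.966×10^5 Pa
1.966×10^5 Pa × (1 psi / 6895 Pa) = 28.52 psi

28.5 psi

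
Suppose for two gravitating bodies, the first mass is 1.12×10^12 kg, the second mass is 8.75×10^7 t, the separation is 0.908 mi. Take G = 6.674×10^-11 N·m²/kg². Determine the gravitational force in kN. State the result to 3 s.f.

From Newton's law of gravitation: F = Gm₁m₂/r².
m₁ = 1.12×10^12 kg; m₂ = 8.75×10^7 t = 8.750×10^10 kg; r = 0.908 mi = 1461 m; G = 6.674×10^-11 N·m²/kg².
F = 3.063×10^6 N  (the unit combination reduces to kg·m/s² = N)
3.063×10^6 N × (1 kN / 1000 N) = 3063 kN

3060 kN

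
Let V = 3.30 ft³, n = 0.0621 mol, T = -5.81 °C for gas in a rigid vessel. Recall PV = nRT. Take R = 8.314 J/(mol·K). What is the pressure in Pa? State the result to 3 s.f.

From the ideal-gas law: P = nRT/V.
V = 3.30 ft³ = 0.09345 m³; n = 0.0621 mol; T = -5.81 °C = 267.3 K; R = 8.314 J/(mol·K).
P = 1477 Pa

1480 Pa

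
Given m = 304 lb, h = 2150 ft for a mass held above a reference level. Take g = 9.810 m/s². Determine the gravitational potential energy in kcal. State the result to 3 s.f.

212 kcal

Directly: PE = mgh.
m = 304 lb = 137.9 kg; h = 2150 ft = 655.3 m; g = 9.810 m/s².
PE = 8.865×10^5 J
8.865×10^5 J × (1 kcal / 4184 J) = 211.9 kcal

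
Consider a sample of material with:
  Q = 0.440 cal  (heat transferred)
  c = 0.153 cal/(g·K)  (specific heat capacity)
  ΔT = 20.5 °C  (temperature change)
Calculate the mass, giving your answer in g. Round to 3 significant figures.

Solving Q = m·c·ΔT for m: m = Q/(c·ΔT).
Q = 0.440 cal = 1.841 J; c = 0.153 cal/(g·K) = 640.2 J/(kg·K); ΔT = 20.5 °C = 20.50 K.
m = 1.403×10^-4 kg
1.403×10^-4 kg × (1 g / 0.001000 kg) = 0.1403 g

0.140 g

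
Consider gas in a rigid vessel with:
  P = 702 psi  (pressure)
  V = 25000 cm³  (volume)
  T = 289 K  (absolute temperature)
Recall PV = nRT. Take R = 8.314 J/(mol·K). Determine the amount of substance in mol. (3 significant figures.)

50.4 mol

From the ideal-gas law: n = PV/(RT).
P = 702 psi = 4.840×10^6 Pa; V = 25000 cm³ = 0.02500 m³; T = 289 K; R = 8.314 J/(mol·K).
n = 50.36 mol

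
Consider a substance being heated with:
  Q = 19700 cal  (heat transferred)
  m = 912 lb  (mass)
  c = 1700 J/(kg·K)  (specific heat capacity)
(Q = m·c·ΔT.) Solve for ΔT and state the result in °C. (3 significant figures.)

Rearranging: ΔT = Q/(m·c).
Q = 19700 cal = 82425 J; m = 912 lb = 413.7 kg; c = 1700 J/(kg·K).
ΔT = 0.1172 K
Since 1 °C = 1 K, 0.1172 °C.

0.117 °C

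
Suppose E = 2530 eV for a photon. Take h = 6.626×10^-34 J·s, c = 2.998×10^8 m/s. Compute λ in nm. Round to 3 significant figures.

0.490 nm

Solving E = h·c/λ for λ: λ = hc/E.
E = 2530 eV = 4.054×10^-16 J; h = 6.626×10^-34 J·s; c = 2.998×10^8 m/s.
λ = 4.901×10^-10 m
4.901×10^-10 m × (1 nm / 1.000×10^-9 m) = 0.4901 nm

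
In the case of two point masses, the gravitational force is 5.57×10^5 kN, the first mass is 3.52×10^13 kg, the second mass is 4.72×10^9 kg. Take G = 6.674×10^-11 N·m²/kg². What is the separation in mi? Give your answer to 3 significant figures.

From Newton's law of gravitation: r = √(G·m₁m₂/F).
F = 5.57×10^5 kN = 5.570×10^8 N; m₁ = 3.52×10^13 kg; m₂ = 4.72×10^9 kg; G = 6.674×10^-11 N·m²/kg².
r = 141.1 m
141.1 m × (1 mi / 1609 m) = 0.08767 mi

0.0877 mi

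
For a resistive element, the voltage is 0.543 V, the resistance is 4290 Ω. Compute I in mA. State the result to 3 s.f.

From Ohm's law: I = V/R.
V = 0.543 V; R = 4290 Ω.
I = 1.266×10^-4 A
1.266×10^-4 A × (1 mA / 0.001000 A) = 0.1266 mA

0.127 mA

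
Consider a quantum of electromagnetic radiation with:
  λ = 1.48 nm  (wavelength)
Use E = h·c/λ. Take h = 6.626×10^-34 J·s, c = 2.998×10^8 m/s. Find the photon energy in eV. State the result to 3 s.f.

838 eV

Directly: E = hc/λ.
λ = 1.48 nm = 1.480×10^-9 m; h = 6.626×10^-34 J·s; c = 2.998×10^8 m/s.
E = 1.342×10^-16 J
1.342×10^-16 J × (1 eV / 1.602×10^-19 J) = 837.7 eV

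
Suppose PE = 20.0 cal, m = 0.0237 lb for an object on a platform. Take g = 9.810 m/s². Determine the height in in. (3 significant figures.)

31200 in

Rearranging: h = PE/(m·g).
PE = 20.0 cal = 83.68 J; m = 0.0237 lb = 0.01075 kg; g = 9.810 m/s².
h = 793.5 m
793.5 m × (1 in / 0.02540 m) = 31240 in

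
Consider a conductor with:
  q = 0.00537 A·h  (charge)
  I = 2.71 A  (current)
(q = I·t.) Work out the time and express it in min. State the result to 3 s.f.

Rearranging q = I·t for t: t = q/I.
q = 0.00537 A·h = 19.33 C; I = 2.71 A.
t = 7.134 s
7.134 s × (1 min / 60.00 s) = 0.1189 min

0.119 min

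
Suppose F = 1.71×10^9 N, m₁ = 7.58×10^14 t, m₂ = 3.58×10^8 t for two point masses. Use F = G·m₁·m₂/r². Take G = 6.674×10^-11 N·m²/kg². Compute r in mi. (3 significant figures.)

63.9 mi

Rearranging: r = √(G·m₁m₂/F).
F = 1.71×10^9 N; m₁ = 7.58×10^14 t = 7.580×10^17 kg; m₂ = 3.58×10^8 t = 3.580×10^11 kg; G = 6.674×10^-11 N·m²/kg².
r = 1.029×10^5 m
1.029×10^5 m × (1 mi / 1609 m) = 63.95 mi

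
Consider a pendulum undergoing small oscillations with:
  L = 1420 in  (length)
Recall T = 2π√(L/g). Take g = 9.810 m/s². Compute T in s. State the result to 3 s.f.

T is given directly by: T = 2π√(L/g).
L = 1420 in = 36.07 m; g = 9.810 m/s².
T = 12.05 s

12.0 s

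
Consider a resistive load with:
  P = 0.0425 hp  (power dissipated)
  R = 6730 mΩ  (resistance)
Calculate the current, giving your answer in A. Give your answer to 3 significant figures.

Solving P = I²R for I: I = √(P/R).
P = 0.0425 hp = 31.69 W; R = 6730 mΩ = 6.730 Ω.
I = 2.170 A

2.17 A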